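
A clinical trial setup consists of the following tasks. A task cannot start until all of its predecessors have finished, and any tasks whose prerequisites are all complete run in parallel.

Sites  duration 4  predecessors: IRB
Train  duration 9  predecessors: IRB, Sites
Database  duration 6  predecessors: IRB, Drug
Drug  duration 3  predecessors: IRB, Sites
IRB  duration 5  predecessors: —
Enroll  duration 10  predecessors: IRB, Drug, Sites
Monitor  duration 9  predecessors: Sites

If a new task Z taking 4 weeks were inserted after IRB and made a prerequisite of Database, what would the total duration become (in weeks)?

Originally the job takes 22 weeks.
With Z inserted, Database now waits for max(IRB, Drug, Z).
New critical path: IRB→Sites→Drug→Enroll = 5+4+3+10 = 22 ⇒ 22 weeks.

22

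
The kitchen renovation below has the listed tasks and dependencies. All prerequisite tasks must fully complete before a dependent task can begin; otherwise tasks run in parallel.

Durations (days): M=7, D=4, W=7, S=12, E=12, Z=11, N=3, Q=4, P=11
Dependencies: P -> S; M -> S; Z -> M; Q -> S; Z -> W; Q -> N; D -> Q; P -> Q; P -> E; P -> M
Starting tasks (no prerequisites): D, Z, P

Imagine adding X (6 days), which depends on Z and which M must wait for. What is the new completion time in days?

Originally the job takes 30 days.
With X inserted, M now waits for max(P, Z, X).
New critical path: Z→X→M→S = 11+6+7+12 = 36 ⇒ 36 days.

36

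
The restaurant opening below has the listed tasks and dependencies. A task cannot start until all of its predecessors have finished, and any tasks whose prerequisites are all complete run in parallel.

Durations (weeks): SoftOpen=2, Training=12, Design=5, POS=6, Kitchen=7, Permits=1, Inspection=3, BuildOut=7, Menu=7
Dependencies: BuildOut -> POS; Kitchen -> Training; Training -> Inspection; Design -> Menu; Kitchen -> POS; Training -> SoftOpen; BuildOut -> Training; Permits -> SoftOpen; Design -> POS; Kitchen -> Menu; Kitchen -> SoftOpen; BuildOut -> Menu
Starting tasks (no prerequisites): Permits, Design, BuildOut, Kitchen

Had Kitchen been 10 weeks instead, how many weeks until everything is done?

25

Baseline: Kitchen→Training→Inspection = 7+12+3 = 22 → 22 weeks.
Since Kitchen is critical, the +3 change carries straight to that chain (now 25 weeks).
No other chain overtakes it, so the finish is 25 weeks.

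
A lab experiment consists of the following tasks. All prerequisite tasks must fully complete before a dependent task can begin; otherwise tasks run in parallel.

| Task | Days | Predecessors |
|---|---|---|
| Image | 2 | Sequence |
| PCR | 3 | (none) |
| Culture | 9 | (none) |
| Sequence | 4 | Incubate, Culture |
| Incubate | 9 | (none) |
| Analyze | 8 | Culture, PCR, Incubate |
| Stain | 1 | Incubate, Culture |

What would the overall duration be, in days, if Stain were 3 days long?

Critical path before the change: Culture→Analyze = 9+8 = 17 giving 17 days.
Stain has 7 days of float (longest path through it is 10).
No other chain overtakes it, so the finish is 17 days.

17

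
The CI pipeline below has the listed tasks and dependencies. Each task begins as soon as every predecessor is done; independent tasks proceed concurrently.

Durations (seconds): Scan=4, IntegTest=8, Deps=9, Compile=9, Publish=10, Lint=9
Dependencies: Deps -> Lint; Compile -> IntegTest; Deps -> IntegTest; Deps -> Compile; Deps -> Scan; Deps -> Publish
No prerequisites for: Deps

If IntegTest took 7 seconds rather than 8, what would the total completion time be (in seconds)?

25

Critical path before the change: Deps→Compile→IntegTest = 9+9+8 = 26 giving 26 seconds.
IntegTest lies on that path, so at 7 seconds the path becomes 25 seconds.
The critical path is still Deps→Compile→IntegTest; finish is now 25 seconds.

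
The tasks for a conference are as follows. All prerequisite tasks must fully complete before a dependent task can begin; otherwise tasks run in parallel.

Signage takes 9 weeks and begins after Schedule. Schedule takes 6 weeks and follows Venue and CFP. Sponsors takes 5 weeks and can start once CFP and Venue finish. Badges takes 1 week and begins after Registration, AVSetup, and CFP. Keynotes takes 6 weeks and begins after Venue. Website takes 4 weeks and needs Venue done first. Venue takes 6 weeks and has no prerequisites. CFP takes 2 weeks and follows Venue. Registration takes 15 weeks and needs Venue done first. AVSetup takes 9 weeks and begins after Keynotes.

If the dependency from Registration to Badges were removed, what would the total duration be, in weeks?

Original critical path: Venue→CFP→Schedule→Signage = 6+2+6+9 = 23 ⇒ 23 weeks.
Dropping Registration→Badges doesn't change Badges's earliest start (21); another predecessor still binds.
New critical path: Venue→CFP→Schedule→Signage = 6+2+6+9 = 23 ⇒ 23 weeks.

23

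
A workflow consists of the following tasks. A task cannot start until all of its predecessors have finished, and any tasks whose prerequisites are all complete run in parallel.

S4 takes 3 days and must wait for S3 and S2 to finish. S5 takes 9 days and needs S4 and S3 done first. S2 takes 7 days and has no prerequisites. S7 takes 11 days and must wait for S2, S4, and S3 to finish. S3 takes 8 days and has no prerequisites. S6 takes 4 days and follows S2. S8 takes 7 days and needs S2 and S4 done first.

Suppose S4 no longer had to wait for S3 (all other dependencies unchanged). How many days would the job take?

21

With the dependency in place, S3→S4→S7 = 8+3+11 = 22 sets the finish at 22 days.
Without S3→S4, S4's earliest start moves from 8 to 7.
New critical path: S2→S4→S7 = 7+3+11 = 21 ⇒ 21 days.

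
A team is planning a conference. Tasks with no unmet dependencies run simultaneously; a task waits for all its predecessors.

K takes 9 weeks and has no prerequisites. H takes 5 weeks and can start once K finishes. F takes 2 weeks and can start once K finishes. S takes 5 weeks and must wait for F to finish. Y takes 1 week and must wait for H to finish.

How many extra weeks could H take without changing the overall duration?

Critical path: K→F→S = 9+2+5 = 16, so the finish is 16 weeks.
Longest path through H: 15 weeks (earliest finish 14, latest finish 15).
Slack of H = 10 − 9 = 1 week.

1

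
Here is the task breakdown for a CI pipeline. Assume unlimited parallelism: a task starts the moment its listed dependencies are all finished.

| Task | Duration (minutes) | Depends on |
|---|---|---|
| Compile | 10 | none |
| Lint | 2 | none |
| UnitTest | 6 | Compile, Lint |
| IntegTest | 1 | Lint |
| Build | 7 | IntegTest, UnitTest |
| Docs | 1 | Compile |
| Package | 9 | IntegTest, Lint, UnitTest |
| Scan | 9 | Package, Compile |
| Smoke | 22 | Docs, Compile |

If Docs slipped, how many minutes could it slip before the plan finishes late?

Critical path: Compile→UnitTest→Package→Scan = 10+6+9+9 = 34, so the finish is 34 minutes.
The longest chain containing Docs totals 33 minutes.
Slack of Docs = 11 − 10 = 1 minute.

1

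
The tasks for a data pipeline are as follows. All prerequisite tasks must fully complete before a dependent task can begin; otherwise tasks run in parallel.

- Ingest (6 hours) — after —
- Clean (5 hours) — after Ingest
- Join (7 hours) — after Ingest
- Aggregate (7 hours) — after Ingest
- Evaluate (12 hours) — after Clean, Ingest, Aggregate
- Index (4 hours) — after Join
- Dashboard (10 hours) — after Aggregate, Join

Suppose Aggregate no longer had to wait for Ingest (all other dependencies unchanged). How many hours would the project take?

With the dependency in place, Ingest→Aggregate→Evaluate = 6+7+12 = 25 sets the finish at 25 hours.
Without Ingest→Aggregate, Aggregate's earliest start moves from 6 to 0.
After: Ingest→Clean→Evaluate = 6+5+12 = 23 → 23 hours.

23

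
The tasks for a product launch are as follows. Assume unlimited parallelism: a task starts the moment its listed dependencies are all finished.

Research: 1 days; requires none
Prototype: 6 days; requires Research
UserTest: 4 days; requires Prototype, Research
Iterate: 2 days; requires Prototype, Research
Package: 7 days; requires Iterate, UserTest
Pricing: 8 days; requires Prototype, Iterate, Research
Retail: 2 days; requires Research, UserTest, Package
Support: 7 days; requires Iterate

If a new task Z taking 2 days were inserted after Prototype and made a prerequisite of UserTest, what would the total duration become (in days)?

Originally the schedule takes 20 days.
With Z inserted, UserTest now waits for max(Prototype, Research, Z).
New critical path: Research→Prototype→Z→UserTest→Package→Retail = 1+6+2+4+7+2 = 22 ⇒ 22 days.

22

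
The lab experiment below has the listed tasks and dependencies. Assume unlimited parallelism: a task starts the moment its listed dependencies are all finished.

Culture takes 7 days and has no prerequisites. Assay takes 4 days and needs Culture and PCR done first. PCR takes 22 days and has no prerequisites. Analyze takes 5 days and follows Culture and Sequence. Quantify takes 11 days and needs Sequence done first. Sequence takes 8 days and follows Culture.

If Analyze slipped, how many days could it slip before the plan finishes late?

6

Critical path: Culture→Sequence→Quantify = 7+8+11 = 26, so the finish is 26 days.
Longest path through Analyze: 20 days (earliest finish 20, latest finish 26).
So Analyze can slip 26 − 20 = 6 days.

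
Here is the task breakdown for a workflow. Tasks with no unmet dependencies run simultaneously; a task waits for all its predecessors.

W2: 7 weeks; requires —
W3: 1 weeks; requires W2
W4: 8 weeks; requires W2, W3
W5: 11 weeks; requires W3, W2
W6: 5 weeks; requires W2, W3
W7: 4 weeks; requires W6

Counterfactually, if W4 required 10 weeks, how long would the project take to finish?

19

Critical path before the change: W2→W3→W5 = 7+1+11 = 19 giving 19 weeks.
W4 is off the critical path — its longest chain is 16 weeks, giving 3 of slack.
That remains the longest chain; total 19 weeks.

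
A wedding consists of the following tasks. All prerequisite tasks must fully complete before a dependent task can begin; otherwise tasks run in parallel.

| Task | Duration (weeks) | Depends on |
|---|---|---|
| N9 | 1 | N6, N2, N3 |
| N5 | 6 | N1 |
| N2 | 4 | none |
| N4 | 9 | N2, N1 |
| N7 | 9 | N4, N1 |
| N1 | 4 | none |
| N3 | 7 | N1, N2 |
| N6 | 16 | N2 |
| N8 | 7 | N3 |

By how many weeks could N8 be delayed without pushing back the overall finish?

N1→N4→N7 = 4+9+9 = 22 sets the makespan at 22 weeks.
N8 finishes as early as 18 and must finish by 22.
Slack of N8 = 15 − 11 = 4 weeks.

4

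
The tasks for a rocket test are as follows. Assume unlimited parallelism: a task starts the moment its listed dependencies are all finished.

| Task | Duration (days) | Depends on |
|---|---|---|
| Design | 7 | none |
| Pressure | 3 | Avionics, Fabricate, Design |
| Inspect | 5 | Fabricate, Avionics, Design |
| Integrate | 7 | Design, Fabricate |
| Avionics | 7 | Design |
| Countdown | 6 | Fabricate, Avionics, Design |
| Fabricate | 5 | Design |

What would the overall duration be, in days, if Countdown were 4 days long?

Actual critical path: Design→Avionics→Countdown = 7+7+6 = 20 ⇒ 20 days.
Countdown lies on that path, so at 4 days the path becomes 18 days.
The binding chain switches to Design→Fabricate→Integrate = 7+5+7 = 19; finish 19 days.

19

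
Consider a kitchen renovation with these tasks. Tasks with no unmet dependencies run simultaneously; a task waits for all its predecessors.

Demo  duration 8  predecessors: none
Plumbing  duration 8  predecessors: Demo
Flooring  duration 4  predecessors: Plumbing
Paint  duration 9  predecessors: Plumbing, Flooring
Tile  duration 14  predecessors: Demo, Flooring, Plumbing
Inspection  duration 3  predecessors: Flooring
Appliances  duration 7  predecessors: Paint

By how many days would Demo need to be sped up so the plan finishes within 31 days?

Current finish: 36 days; target: 31.
Demo is on every critical path, so each day cut from Demo cuts the finish by one (this holds down to a finish of 29).
Need 36 − 31 = 5 days off Demo → Demo becomes 3 days, finish becomes 31.

5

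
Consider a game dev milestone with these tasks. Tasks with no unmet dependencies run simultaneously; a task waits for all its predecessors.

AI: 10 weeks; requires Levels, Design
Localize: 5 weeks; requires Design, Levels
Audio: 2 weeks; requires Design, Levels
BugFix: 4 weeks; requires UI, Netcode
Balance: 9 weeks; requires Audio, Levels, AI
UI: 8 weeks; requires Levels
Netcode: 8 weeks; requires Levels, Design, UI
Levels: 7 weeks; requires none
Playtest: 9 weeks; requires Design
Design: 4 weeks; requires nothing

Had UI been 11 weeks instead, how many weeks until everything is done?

The binding path is Levels→UI→Netcode→BugFix = 7+8+8+4 = 27; finish at 27 weeks.
Since UI is critical, the +3 change carries straight to that chain (now 30 weeks).
The critical path is still Levels→UI→Netcode→BugFix; finish is now 30 weeks.

30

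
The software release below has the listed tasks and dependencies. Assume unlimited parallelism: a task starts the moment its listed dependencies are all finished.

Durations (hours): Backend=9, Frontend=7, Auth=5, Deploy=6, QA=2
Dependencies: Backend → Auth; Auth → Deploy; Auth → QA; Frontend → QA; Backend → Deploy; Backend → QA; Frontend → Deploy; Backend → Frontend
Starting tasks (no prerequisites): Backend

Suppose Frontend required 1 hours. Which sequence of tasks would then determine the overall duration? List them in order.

As given, the longest chain is Backend→Frontend→Deploy = 9+7+6 = 22, so the finish is 22 hours.
Frontend lies on that path, so at 1 hour the path becomes 16 hours.
Now Backend→Auth→Deploy = 9+5+6 = 20 is longest, so the finish becomes 20 hours.

Backend, Auth, Deploy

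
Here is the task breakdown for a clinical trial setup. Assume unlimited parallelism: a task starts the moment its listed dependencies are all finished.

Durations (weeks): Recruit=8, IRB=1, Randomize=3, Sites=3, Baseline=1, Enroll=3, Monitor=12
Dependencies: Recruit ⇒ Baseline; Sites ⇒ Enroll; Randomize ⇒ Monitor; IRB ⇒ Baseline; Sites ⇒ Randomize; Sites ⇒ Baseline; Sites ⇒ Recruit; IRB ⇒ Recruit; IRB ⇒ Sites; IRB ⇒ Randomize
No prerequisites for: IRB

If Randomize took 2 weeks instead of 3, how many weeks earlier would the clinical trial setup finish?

1

Critical path before the change: IRB→Sites→Randomize→Monitor = 1+3+3+12 = 19 giving 19 weeks.
Randomize is on the critical path; changing it to 2 makes that path 18 weeks.
That remains the longest chain; total 18 weeks.
Change in finish: 18 − 19 = -1 weeks.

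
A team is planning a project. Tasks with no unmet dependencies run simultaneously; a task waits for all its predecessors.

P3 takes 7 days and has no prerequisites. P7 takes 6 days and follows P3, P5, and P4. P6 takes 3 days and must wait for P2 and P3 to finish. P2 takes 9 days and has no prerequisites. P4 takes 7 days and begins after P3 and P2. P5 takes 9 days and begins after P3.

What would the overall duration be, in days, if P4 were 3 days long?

As given, the longest chain is P2→P4→P7 = 9+7+6 = 22, so the finish is 22 days.
P4 is on the critical path; changing it to 3 makes that path 18 days.
The binding chain switches to P3→P5→P7 = 7+9+6 = 22; finish 22 days.

22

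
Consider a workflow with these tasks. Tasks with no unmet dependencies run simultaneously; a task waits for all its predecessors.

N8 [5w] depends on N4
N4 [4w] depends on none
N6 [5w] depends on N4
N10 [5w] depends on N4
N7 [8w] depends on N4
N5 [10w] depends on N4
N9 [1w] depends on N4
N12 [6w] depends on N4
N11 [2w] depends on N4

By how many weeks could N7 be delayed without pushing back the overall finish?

The longest chain is N4→N5 = 4+10 = 14; overall finish 14 weeks.
Longest path through N7: 12 weeks (earliest finish 12, latest finish 14).
So N7 can slip 14 − 12 = 2 weeks.

2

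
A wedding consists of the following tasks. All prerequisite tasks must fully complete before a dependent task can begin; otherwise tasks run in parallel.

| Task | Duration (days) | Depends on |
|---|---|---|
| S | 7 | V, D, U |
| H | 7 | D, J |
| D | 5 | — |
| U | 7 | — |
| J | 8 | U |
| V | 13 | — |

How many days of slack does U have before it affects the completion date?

U→J→H = 7+8+7 = 22 sets the makespan at 22 days.
U finishes as early as 7 and must finish by 7.
So U can slip 7 − 7 = 0 days.

0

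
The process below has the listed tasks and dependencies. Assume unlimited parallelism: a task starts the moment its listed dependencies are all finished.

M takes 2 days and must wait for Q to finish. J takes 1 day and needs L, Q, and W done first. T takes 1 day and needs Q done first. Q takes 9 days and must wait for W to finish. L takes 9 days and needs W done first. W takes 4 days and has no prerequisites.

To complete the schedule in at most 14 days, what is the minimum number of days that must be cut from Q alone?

Current finish: 15 days; target: 14.
Q is on every critical path, so each day cut from Q cuts the finish by one (this holds down to a finish of 14).
Need 15 − 14 = 1 day off Q → Q becomes 8 days, finish becomes 14.

1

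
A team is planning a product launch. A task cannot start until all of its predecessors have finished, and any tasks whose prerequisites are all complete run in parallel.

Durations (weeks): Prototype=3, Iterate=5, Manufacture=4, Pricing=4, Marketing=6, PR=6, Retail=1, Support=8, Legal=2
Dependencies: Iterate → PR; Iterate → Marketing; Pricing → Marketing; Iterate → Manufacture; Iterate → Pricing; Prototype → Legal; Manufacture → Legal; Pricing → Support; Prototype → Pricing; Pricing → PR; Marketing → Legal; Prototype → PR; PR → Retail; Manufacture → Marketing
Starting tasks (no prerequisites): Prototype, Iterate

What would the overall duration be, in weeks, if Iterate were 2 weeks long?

Critical path before the change: Iterate→Manufacture→Marketing→Legal = 5+4+6+2 = 17 giving 17 weeks.
Since Iterate is critical, the -3 change carries straight to that chain (now 14 weeks).
Now Prototype→Pricing→Marketing→Legal = 3+4+6+2 = 15 is longest, so the finish becomes 15 weeks.

15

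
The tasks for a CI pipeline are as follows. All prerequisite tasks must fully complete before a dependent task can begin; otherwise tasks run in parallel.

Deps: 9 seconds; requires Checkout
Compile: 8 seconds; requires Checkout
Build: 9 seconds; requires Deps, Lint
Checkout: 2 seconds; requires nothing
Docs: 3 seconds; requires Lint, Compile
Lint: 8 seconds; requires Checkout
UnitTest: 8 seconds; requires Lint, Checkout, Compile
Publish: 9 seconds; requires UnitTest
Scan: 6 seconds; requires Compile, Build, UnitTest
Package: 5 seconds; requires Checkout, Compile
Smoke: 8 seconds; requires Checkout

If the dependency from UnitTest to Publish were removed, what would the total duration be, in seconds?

26

Before: longest chain Checkout→Compile→UnitTest→Publish = 2+8+8+9 = 27, finish 27.
Without UnitTest→Publish, Publish's earliest start moves from 18 to 0.
The longest chain is now Checkout→Deps→Build→Scan = 2+9+9+6 = 26, so the project takes 26 seconds.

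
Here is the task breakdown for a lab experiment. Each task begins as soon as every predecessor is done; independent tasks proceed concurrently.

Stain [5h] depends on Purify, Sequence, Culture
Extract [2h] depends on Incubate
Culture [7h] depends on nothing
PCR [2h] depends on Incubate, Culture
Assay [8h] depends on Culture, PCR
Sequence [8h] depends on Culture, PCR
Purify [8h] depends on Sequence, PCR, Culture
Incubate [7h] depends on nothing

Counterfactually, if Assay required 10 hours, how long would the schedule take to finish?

30

Actual critical path: Culture→PCR→Sequence→Purify→Stain = 7+2+8+8+5 = 30 ⇒ 30 hours.
Assay is off the critical path — its longest chain is 17 hours, giving 13 of slack.
That remains the longest chain; total 30 hours.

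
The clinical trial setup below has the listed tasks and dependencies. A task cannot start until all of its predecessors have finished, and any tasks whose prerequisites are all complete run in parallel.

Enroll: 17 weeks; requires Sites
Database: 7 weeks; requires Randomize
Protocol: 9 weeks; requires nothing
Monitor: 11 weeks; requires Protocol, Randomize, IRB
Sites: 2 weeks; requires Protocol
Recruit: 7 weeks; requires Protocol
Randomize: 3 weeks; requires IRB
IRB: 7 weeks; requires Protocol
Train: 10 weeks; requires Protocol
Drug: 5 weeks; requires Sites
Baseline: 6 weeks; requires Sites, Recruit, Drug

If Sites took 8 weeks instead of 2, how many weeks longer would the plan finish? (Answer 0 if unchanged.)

Baseline: Protocol→IRB→Randomize→Monitor = 9+7+3+11 = 30 → 30 weeks.
Sites has 2 weeks of float (longest path through it is 28).
New critical path: Protocol→Sites→Enroll = 9+8+17 = 34 ⇒ 34 weeks.
Change in finish: 34 − 30 = +4 weeks.

4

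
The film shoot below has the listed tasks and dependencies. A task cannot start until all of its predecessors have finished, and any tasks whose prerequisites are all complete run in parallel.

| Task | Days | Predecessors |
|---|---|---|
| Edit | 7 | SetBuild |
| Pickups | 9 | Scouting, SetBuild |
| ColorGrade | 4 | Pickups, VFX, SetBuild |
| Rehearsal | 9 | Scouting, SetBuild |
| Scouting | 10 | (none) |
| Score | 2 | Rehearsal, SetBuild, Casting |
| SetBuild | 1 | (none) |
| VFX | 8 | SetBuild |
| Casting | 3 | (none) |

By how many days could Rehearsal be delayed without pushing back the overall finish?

2

Critical path: Scouting→Pickups→ColorGrade = 10+9+4 = 23, so the finish is 23 days.
Longest path through Rehearsal: 21 days (earliest finish 19, latest finish 21).
Slack of Rehearsal = 12 − 10 = 2 days.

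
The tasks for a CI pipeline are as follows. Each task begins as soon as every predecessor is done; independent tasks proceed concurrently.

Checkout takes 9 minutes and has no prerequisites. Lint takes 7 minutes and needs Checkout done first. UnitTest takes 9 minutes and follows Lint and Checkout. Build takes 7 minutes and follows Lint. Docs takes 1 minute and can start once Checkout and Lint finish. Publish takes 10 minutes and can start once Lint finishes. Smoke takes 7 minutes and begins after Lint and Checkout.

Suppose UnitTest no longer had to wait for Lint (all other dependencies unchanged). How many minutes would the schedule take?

Original critical path: Checkout→Lint→Publish = 9+7+10 = 26 ⇒ 26 minutes.
Without Lint→UnitTest, UnitTest's earliest start moves from 16 to 9.
After: Checkout→Lint→Publish = 9+7+10 = 26 → 26 minutes.

26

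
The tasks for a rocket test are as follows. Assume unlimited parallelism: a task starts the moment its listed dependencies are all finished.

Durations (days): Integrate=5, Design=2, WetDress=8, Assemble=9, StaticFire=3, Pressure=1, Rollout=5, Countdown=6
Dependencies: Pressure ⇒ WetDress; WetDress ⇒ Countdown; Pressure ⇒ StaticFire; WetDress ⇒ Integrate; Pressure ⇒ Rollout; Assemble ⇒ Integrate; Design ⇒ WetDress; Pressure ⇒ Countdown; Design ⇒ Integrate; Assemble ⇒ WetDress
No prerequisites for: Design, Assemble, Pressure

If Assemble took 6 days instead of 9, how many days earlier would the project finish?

3

The binding path is Assemble→WetDress→Countdown = 9+8+6 = 23; finish at 23 days.
Assemble lies on that path, so at 6 days the path becomes 20 days.
The critical path is still Assemble→WetDress→Countdown; finish is now 20 days.
Change in finish: 20 − 23 = -3 days.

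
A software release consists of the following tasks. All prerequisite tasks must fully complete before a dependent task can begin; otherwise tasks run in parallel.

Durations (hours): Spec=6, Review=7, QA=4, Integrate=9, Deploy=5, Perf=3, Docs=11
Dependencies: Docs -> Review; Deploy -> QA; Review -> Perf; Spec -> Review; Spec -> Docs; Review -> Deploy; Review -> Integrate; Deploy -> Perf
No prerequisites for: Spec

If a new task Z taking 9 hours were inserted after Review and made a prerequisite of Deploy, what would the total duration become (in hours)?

Originally the plan takes 33 hours.
With Z inserted, Deploy now waits for max(Review, Z).
New critical path: Spec→Docs→Review→Z→Deploy→QA = 6+11+7+9+5+4 = 42 ⇒ 42 hours.

42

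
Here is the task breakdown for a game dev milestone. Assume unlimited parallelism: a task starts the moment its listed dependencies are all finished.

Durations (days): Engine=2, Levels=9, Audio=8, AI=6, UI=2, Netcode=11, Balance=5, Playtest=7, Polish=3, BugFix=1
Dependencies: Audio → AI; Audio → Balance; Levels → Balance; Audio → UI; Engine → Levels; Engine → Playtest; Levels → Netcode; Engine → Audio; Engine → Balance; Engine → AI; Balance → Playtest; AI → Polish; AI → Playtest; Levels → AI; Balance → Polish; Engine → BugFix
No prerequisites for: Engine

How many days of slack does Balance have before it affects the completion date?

1

Engine→Levels→AI→Playtest = 2+9+6+7 = 24 sets the makespan at 24 days.
Balance finishes as early as 16 and must finish by 17.
Slack of Balance = 12 − 11 = 1 day.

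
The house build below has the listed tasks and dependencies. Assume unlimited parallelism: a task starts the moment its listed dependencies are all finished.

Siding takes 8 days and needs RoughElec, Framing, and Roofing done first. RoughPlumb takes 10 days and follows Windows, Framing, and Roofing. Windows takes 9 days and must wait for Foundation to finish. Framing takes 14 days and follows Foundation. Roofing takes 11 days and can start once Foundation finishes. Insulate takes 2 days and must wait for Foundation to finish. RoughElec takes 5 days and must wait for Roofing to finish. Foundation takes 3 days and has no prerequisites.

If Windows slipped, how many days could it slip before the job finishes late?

The longest chain is Foundation→Framing→RoughPlumb = 3+14+10 = 27; overall finish 27 days.
Longest path through Windows: 22 days (earliest finish 12, latest finish 17).
So Windows can slip 17 − 12 = 5 days.

5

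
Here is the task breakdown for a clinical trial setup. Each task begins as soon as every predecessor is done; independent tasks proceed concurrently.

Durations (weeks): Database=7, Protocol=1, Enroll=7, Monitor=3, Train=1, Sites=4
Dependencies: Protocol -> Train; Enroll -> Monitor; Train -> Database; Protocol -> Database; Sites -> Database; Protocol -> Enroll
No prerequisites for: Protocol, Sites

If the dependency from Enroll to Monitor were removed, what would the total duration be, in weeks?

11

With the dependency in place, Protocol→Enroll→Monitor = 1+7+3 = 11 sets the finish at 11 weeks.
Without Enroll→Monitor, Monitor's earliest start moves from 8 to 0.
New critical path: Sites→Database = 4+7 = 11 ⇒ 11 weeks.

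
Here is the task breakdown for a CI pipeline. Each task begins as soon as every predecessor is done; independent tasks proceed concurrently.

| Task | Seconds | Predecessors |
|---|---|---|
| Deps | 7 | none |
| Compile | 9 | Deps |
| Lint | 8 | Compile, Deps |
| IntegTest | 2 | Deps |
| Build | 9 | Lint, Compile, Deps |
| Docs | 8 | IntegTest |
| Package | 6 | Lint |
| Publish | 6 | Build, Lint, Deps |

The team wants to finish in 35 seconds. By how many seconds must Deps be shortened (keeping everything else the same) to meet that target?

4

Current finish: 39 seconds; target: 35.
Deps is on every critical path, so each second cut from Deps cuts the finish by one (this holds down to a finish of 33).
Need 39 − 35 = 4 seconds off Deps → Deps becomes 3 seconds, finish becomes 35.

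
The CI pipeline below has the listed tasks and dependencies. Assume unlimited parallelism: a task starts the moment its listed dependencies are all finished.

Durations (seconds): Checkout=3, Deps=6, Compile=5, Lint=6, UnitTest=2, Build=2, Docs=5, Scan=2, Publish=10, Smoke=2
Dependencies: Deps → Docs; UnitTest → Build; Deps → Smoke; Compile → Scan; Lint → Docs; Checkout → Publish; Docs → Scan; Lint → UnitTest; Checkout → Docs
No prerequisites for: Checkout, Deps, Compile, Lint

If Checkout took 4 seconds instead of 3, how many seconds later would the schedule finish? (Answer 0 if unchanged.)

The binding path is Checkout→Publish = 3+10 = 13; finish at 13 seconds.
Checkout lies on that path, so at 4 seconds the path becomes 14 seconds.
No other chain overtakes it, so the finish is 14 seconds.
Change in finish: 14 − 13 = +1 seconds.

1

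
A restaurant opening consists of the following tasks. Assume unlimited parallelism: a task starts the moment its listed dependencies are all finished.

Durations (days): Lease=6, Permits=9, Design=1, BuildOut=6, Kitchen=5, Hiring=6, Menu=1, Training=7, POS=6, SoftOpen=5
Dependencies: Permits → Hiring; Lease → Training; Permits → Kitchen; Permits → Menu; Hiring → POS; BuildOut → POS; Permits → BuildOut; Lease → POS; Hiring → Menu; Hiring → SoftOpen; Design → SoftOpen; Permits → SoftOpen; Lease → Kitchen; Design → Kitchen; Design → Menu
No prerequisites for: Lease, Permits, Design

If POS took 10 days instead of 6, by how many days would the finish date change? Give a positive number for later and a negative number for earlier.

Actual critical path: Permits→BuildOut→POS = 9+6+6 = 21 ⇒ 21 days.
Since POS is critical, the +4 change carries straight to that chain (now 25 days).
That remains the longest chain; total 25 days.
Change in finish: 25 − 21 = +4 days.

4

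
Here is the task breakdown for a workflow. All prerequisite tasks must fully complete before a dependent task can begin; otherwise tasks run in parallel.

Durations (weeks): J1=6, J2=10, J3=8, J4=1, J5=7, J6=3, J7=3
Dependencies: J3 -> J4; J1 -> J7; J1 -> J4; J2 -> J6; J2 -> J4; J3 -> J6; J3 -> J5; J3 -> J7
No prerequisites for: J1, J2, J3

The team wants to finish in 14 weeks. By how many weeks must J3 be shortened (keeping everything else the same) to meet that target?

1

Current finish: 15 weeks; target: 14.
J3 is on every critical path, so each week cut from J3 cuts the finish by one (this holds down to a finish of 13).
Need 15 − 14 = 1 week off J3 → J3 becomes 7 weeks, finish becomes 14.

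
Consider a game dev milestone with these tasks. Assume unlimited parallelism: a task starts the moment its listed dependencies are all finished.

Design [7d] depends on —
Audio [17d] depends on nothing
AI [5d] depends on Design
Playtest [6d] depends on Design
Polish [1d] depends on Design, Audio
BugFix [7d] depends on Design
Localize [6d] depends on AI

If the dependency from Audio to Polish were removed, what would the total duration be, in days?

Original critical path: Design→AI→Localize = 7+5+6 = 18 ⇒ 18 days.
Without Audio→Polish, Polish's earliest start moves from 17 to 7.
The longest chain is now Design→AI→Localize = 7+5+6 = 18, so the schedule takes 18 days.

18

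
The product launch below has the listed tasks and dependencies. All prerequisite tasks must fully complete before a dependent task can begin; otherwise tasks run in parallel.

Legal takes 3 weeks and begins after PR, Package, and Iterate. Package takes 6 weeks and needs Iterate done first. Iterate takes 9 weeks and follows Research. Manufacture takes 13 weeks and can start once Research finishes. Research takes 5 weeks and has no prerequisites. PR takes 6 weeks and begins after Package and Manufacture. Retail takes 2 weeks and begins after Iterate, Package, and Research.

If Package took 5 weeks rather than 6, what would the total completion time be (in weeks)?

As given, the longest chain is Research→Iterate→Package→PR→Legal = 5+9+6+6+3 = 29, so the finish is 29 weeks.
Package is on the critical path; changing it to 5 makes that path 28 weeks.
The critical path is still Research→Iterate→Package→PR→Legal; finish is now 28 weeks.

28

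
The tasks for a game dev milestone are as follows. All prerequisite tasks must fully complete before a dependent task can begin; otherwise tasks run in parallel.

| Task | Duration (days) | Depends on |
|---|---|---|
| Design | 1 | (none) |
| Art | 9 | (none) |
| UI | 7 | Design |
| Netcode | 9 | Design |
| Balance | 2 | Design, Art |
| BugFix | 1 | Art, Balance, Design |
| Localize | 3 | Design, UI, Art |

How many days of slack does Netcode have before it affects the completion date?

The longest chain is Art→Balance→BugFix = 9+2+1 = 12; overall finish 12 days.
The longest chain containing Netcode totals 10 days.
Slack of Netcode = 3 − 1 = 2 days.

2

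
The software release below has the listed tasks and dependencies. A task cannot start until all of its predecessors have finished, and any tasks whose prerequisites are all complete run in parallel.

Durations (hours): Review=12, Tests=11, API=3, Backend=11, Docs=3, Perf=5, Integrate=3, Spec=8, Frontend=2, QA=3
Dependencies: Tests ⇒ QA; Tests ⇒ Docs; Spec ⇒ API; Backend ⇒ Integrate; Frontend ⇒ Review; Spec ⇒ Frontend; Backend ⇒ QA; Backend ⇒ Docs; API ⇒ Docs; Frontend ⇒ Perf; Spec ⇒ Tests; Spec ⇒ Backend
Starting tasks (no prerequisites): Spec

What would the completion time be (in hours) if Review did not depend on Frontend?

22

Original critical path: Spec→Backend→Docs = 8+11+3 = 22 ⇒ 22 hours.
Without Frontend→Review, Review's earliest start moves from 10 to 0.
The longest chain is now Spec→Backend→Docs = 8+11+3 = 22, so the software release takes 22 hours.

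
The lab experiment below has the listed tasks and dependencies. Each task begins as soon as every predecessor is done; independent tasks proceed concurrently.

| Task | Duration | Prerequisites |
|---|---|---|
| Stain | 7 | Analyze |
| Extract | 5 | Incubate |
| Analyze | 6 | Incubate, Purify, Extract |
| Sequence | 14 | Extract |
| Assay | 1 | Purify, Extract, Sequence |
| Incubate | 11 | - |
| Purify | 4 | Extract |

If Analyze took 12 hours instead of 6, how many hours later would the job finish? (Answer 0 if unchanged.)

Baseline: Incubate→Extract→Purify→Analyze→Stain = 11+5+4+6+7 = 33 → 33 hours.
Analyze lies on that path, so at 12 hours the path becomes 39 hours.
That remains the longest chain; total 39 hours.
Change in finish: 39 − 33 = +6 hours.

6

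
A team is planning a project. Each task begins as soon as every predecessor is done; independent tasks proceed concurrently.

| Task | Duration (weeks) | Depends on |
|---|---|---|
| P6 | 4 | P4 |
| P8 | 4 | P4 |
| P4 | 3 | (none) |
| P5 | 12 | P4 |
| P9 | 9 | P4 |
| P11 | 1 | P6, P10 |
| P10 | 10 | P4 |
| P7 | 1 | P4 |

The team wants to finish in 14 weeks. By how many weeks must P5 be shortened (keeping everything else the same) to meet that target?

1

Current finish: 15 weeks; target: 14.
P5 is on every critical path, so each week cut from P5 cuts the finish by one (this holds down to a finish of 14).
Need 15 − 14 = 1 week off P5 → P5 becomes 11 weeks, finish becomes 14.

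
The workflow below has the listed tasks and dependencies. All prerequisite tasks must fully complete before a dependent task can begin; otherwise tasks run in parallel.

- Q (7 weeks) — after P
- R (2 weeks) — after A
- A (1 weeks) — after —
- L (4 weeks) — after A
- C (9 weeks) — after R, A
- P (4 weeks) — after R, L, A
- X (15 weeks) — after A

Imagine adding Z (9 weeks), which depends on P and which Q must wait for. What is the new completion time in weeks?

Originally the plan takes 16 weeks.
With Z inserted, Q now waits for max(P, Z).
New critical path: A→L→P→Z→Q = 1+4+4+9+7 = 25 ⇒ 25 weeks.

25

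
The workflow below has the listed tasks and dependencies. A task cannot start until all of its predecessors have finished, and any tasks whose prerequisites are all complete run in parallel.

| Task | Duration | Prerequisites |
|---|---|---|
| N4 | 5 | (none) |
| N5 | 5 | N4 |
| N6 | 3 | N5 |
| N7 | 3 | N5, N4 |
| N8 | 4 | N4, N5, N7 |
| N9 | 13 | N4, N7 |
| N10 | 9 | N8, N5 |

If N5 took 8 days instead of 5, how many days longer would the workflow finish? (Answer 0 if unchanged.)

3

Critical path before the change: N4→N5→N7→N8→N10 = 5+5+3+4+9 = 26 giving 26 days.
Since N5 is critical, the +3 change carries straight to that chain (now 29 days).
The critical path is still N4→N5→N7→N8→N10; finish is now 29 days.
Change in finish: 29 − 26 = +3 days.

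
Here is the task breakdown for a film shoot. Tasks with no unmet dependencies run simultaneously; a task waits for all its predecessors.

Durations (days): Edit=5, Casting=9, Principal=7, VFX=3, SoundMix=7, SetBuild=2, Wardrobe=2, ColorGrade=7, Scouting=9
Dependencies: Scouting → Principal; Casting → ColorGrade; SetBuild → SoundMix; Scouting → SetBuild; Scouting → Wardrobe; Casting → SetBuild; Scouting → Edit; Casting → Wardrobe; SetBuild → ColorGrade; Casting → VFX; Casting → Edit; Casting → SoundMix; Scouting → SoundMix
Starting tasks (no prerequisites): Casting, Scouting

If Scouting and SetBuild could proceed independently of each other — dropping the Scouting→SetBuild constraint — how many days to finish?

Before: longest chain Casting→SetBuild→SoundMix = 9+2+7 = 18, finish 18.
Dropping Scouting→SetBuild doesn't change SetBuild's earliest start (9); another predecessor still binds.
New critical path: Casting→SetBuild→SoundMix = 9+2+7 = 18 ⇒ 18 days.

18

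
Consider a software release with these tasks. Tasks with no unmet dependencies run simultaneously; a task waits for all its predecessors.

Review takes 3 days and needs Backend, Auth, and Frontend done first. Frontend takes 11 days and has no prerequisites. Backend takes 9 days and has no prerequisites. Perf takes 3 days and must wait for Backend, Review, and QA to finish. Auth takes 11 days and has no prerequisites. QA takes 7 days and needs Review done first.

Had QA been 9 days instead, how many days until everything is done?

26

As given, the longest chain is Frontend→Review→QA→Perf = 11+3+7+3 = 24, so the finish is 24 days.
QA lies on that path, so at 9 days the path becomes 26 days.
That remains the longest chain; total 26 days.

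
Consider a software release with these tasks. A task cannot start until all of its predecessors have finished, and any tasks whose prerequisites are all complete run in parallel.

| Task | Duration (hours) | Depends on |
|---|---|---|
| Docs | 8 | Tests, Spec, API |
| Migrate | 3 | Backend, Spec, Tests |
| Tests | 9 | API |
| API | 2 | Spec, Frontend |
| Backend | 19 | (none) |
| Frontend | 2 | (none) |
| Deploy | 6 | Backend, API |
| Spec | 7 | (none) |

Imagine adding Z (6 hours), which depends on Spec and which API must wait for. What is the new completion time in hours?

Originally the job takes 26 hours.
With Z inserted, API now waits for max(Spec, Frontend, Z).
New critical path: Spec→Z→API→Tests→Docs = 7+6+2+9+8 = 32 ⇒ 32 hours.

32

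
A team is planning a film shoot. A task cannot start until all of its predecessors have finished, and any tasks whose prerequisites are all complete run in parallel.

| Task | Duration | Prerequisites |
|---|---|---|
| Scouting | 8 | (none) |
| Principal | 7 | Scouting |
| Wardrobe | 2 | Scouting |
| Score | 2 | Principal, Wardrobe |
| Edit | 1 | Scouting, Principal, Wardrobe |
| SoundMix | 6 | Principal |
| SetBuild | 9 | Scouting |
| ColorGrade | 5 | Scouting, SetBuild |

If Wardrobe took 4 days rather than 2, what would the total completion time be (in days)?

22

Actual critical path: Scouting→SetBuild→ColorGrade = 8+9+5 = 22 ⇒ 22 days.
Wardrobe is off the critical path — its longest chain is 12 days, giving 10 of slack.
The critical path is still Scouting→SetBuild→ColorGrade; finish is now 22 days.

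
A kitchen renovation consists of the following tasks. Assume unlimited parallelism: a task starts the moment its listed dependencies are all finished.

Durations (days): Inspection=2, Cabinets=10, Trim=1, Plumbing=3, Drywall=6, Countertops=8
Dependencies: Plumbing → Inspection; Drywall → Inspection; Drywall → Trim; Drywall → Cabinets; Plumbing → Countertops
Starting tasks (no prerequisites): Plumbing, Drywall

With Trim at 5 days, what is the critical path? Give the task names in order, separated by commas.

Drywall, Cabinets

Baseline: Drywall→Cabinets = 6+10 = 16 → 16 days.
The longest path through Trim is only 7 days, so Trim has float 9.
The critical path is still Drywall→Cabinets; finish is now 16 days.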